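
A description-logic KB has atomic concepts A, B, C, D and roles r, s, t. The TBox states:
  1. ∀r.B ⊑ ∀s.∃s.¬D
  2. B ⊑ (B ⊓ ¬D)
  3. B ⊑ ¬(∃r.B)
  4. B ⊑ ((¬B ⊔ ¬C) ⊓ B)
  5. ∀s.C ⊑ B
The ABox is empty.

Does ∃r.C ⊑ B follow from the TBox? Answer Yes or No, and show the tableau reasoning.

No

1. ∃r.C ⊑ B  ⇔  (∃r.C ⊓ ¬B) unsat w.r.t. T
   open: L(x₀) ⊇ {¬B, ∃r.C, ∃r.¬B, ∃s.¬C} (+ ∃-successors)
2. Hence ∃r.C ⊑ B: not entailed.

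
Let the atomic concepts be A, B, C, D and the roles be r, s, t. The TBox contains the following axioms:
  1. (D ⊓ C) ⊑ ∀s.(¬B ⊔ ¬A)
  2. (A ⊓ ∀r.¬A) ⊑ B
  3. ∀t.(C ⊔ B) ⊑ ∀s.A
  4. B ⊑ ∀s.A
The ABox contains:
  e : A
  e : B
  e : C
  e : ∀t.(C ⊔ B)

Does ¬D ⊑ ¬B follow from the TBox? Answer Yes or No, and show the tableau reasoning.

1. ¬D ⊑ ¬B  ⇔  (¬D ⊓ B) unsat w.r.t. T
   apply at x₀: B⊑∀s.A
   open: L(x₀) ⊇ {B, ¬D, ∀s.A}
2. Hence ¬D ⊑ ¬B: not entailed.

No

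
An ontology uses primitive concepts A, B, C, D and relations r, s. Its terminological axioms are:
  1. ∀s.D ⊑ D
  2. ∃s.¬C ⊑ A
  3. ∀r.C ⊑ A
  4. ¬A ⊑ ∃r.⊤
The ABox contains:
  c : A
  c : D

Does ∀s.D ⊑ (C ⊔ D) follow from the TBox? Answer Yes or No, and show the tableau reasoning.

1. ∀s.D ⊑ (C ⊔ D)  ⇔  (∀s.D ⊓ (¬C ⊓ ¬D)) unsat w.r.t. T
   all branches close; clash {D, ¬D} at x₀
2. Hence ∀s.D ⊑ (C ⊔ D): entailed.

Yes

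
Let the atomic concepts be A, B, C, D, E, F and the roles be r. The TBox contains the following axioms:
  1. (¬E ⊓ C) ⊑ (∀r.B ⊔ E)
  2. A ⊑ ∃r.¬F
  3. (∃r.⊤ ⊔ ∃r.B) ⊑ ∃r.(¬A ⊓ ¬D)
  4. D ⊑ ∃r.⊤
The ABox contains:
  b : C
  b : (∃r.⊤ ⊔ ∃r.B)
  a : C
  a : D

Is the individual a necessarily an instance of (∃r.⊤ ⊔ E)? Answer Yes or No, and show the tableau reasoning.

1. a : (∃r.⊤ ⊔ E)?  L(a) = {C, D} ∪ {(∀r.⊥ ⊓ ¬E)}
   clash {E, ¬E} at a — a ∈ (∃r.⊤ ⊔ E)
2. Hence a : (∃r.⊤ ⊔ E): entailed.

Yes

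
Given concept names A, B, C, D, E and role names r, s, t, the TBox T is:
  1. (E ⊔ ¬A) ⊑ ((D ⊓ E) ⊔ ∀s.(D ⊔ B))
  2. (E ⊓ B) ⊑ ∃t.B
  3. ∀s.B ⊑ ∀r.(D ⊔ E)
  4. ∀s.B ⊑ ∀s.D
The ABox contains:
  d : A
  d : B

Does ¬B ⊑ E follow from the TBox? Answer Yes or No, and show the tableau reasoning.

No

1. ¬B ⊑ E  ⇔  (¬B ⊓ ¬E) unsat w.r.t. T
   open: L(x₀) ⊇ {A, ¬B, ¬E, ∃s.¬B} (+ ∃-successors)
2. Hence ¬B ⊑ E: not entailed.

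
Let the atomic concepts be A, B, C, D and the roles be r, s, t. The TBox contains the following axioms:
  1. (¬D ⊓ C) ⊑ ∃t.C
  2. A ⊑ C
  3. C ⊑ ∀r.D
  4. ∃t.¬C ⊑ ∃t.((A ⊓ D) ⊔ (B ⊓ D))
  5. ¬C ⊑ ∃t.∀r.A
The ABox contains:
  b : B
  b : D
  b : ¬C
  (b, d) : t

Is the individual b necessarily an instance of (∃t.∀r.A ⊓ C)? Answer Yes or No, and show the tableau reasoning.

1. b : (∃t.∀r.A ⊓ C)?  L(b) = {B, D, ¬C} ∪ {(∀t.∃r.¬A ⊔ ¬C)}
   apply at b: ¬C⊑∃t.∀r.A
   open: L(b) ⊇ {B, D, ¬A, ¬C, ∀t.C, …} (+ ∃-successors) — b ∉ (∃t.∀r.A ⊓ C) possible
2. Hence b : (∃t.∀r.A ⊓ C): not entailed.

No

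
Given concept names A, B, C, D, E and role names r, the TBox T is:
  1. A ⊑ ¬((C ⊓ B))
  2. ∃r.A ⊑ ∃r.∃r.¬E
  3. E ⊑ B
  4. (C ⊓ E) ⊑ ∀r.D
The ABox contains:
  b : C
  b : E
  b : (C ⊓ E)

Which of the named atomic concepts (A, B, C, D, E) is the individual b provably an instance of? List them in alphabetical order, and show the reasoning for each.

1. b : A?  L(b) = {C, E, (C ⊓ E)} ∪ {¬A}
   apply at b: E⊑B; (C ⊓ E)⊑∀r.D
   open: L(b) ⊇ {B, C, E, ¬A, ∀r.D, …} — b ∉ A possible
2. b : B?  L(b) = {C, E, (C ⊓ E)} ∪ {¬B}
   clash {B, ¬B} at b — b ∈ B
3. b : C?  L(b) = {C, E, (C ⊓ E)} ∪ {¬C}
   clash {C, ¬C} at b — b ∈ C
4. b : D?  L(b) = {C, E, (C ⊓ E)} ∪ {¬D}
   apply at b: E⊑B; (C ⊓ E)⊑∀r.D
   open: L(b) ⊇ {B, C, E, ¬A, ¬D, …} — b ∉ D possible
5. b : E?  L(b) = {C, E, (C ⊓ E)} ∪ {¬E}
   clash {E, ¬E} at b — b ∈ E
6. Entailed for b: {B, C, E}

{B, C, E}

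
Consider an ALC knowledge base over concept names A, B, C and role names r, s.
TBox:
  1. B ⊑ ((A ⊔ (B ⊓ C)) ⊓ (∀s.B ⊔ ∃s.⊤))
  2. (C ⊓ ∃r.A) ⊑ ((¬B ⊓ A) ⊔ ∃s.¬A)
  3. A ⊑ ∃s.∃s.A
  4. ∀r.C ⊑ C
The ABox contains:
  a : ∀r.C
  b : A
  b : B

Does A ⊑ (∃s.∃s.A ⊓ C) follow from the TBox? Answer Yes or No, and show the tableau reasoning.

1. A ⊑ (∃s.∃s.A ⊓ C)  ⇔  (A ⊓ (∀s.∀s.¬A ⊔ ¬C)) unsat w.r.t. T
   apply at x₀: A⊑∃s.∃s.A
   open: L(x₀) ⊇ {A, ¬B, ¬C, ∃r.¬C, ∃s.∃s.A} (+ ∃-successors)
2. Hence A ⊑ (∃s.∃s.A ⊓ C): not entailed.

No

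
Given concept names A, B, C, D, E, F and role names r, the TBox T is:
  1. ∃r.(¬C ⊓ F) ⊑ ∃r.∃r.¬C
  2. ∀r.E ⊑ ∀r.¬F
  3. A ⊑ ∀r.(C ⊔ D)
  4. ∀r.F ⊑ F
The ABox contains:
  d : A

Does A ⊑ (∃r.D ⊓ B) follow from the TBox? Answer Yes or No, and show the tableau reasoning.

No

1. A ⊑ (∃r.D ⊓ B)  ⇔  (A ⊓ (∀r.¬D ⊔ ¬B)) unsat w.r.t. T
   apply at x₀: A⊑∀r.(C ⊔ D)
   open: L(x₀) ⊇ {A, ∀r.(C ⊔ D), ∀r.(C ⊔ ¬F), ∀r.¬D, ∃r.¬E, …} (+ ∃-successors)
2. Hence A ⊑ (∃r.D ⊓ B): not entailed.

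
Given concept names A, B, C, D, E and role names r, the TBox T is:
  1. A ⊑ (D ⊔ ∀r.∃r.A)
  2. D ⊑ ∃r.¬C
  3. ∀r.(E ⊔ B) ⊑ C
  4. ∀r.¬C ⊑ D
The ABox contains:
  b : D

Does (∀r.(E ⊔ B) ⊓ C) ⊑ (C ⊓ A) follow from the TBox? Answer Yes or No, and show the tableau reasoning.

No

1. (∀r.(E ⊔ B) ⊓ C) ⊑ (C ⊓ A)  ⇔  ((∀r.(E ⊔ B) ⊓ C) ⊓ (¬C ⊔ ¬A)) unsat w.r.t. T
   open: L(x₀) ⊇ {C, ¬A, ¬D, ∀r.(E ⊔ B), ∃r.C} (+ ∃-successors)
2. Hence (∀r.(E ⊔ B) ⊓ C) ⊑ (C ⊓ A): not entailed.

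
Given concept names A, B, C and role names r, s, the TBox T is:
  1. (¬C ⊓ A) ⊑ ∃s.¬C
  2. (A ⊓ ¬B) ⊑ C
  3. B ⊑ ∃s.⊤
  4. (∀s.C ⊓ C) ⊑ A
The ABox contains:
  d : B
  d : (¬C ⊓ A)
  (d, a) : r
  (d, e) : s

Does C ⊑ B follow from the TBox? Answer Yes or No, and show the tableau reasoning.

No

1. C ⊑ B  ⇔  (C ⊓ ¬B) unsat w.r.t. T
   open: L(x₀) ⊇ {C, ¬B, ∃s.¬C} (+ ∃-successors)
2. Hence C ⊑ B: not entailed.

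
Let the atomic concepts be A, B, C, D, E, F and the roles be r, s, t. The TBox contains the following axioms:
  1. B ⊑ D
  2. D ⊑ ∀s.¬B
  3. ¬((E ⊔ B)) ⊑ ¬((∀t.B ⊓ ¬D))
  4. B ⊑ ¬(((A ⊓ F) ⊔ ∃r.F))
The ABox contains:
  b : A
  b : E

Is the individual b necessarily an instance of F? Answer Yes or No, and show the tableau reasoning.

No

1. b : F?  L(b) = {A, E} ∪ {¬F}
   open: L(b) ⊇ {A, E, ¬B, ¬D, ¬F} — b ∉ F possible
2. Hence b : F: not entailed.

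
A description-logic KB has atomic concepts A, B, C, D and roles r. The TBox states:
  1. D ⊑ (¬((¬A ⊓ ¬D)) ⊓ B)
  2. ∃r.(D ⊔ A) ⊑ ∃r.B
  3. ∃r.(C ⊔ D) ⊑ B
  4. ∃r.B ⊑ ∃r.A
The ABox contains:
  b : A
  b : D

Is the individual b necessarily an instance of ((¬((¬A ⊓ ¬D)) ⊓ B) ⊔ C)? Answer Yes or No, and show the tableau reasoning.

Yes

1. b : ((¬((¬A ⊓ ¬D)) ⊓ B) ⊔ C)?  L(b) = {A, D} ∪ {(((¬A ⊓ ¬D) ⊔ ¬B) ⊓ ¬C)}
   clash {B, ¬B} at b — b ∈ ((¬((¬A ⊓ ¬D)) ⊓ B) ⊔ C)
2. Hence b : ((¬((¬A ⊓ ¬D)) ⊓ B) ⊔ C): entailed.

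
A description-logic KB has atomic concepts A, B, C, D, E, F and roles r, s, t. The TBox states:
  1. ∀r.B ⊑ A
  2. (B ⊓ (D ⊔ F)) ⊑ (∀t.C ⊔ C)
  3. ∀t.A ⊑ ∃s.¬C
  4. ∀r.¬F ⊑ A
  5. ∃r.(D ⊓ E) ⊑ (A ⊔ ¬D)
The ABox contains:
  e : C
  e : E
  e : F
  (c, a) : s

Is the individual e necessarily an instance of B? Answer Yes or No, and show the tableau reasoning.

1. e : B?  L(e) = {C, E, F} ∪ {¬B}
   open: L(e) ⊇ {C, E, F, ¬B, ∀r.(¬D ⊔ ¬E), …} (+ ∃-successors) — e ∉ B possible
2. Hence e : B: not entailed.

No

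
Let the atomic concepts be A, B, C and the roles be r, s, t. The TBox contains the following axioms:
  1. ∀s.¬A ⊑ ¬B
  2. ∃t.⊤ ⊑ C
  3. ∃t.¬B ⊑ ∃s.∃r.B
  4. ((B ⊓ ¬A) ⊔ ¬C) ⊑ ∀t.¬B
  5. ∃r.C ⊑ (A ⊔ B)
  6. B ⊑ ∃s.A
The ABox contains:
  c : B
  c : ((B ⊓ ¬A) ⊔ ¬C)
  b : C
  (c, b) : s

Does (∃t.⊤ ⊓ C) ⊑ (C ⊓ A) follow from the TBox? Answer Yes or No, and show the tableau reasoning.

No

1. (∃t.⊤ ⊓ C) ⊑ (C ⊓ A)  ⇔  ((∃t.⊤ ⊓ C) ⊓ (¬C ⊔ ¬A)) unsat w.r.t. T
   open: L(x₀) ⊇ {C, ¬A, ¬B, ∀r.¬C, ∀t.B, …} (+ ∃-successors)
2. Hence (∃t.⊤ ⊓ C) ⊑ (C ⊓ A): not entailed.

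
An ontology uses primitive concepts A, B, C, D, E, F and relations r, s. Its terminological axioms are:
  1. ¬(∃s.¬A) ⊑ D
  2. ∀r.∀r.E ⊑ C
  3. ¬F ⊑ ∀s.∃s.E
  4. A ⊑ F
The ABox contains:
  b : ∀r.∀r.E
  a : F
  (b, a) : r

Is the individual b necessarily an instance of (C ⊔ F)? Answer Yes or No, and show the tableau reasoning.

Yes

1. b : (C ⊔ F)?  L(b) = {∀r.∀r.E} ∪ {(¬C ⊓ ¬F)}
   clash {F, ¬F} at b — b ∈ (C ⊔ F)
2. Hence b : (C ⊔ F): entailed.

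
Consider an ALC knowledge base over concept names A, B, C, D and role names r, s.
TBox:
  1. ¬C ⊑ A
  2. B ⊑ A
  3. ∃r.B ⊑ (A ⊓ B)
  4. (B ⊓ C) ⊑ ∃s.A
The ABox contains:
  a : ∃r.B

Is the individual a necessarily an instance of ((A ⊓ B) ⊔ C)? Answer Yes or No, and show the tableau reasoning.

1. a : ((A ⊓ B) ⊔ C)?  L(a) = {∃r.B} ∪ {((¬A ⊔ ¬B) ⊓ ¬C)}
   clash {B, ¬B} at a — a ∈ ((A ⊓ B) ⊔ C)
2. Hence a : ((A ⊓ B) ⊔ C): entailed.

Yes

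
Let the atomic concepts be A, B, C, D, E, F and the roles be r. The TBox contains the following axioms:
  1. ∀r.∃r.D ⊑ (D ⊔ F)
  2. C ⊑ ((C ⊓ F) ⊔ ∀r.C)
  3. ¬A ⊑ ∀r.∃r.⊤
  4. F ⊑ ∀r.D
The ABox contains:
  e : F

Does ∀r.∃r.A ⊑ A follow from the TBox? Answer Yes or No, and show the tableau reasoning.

1. ∀r.∃r.A ⊑ A  ⇔  (∀r.∃r.A ⊓ ¬A) unsat w.r.t. T
   apply at x₀: ¬A⊑∀r.∃r.⊤
   open: L(x₀) ⊇ {¬A, ¬C, ¬F, ∀r.∃r.A, ∀r.∃r.⊤, …} (+ ∃-successors)
2. Hence ∀r.∃r.A ⊑ A: not entailed.

No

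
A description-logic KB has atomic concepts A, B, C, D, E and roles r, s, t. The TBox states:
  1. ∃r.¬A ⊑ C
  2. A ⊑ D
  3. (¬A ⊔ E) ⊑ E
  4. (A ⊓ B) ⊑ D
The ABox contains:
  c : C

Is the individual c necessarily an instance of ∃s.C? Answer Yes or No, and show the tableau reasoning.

No

1. c : ∃s.C?  L(c) = {C} ∪ {∀s.¬C}
   open: L(c) ⊇ {C, E, ¬A, ∀s.¬C} — c ∉ ∃s.C possible
2. Hence c : ∃s.C: not entailed.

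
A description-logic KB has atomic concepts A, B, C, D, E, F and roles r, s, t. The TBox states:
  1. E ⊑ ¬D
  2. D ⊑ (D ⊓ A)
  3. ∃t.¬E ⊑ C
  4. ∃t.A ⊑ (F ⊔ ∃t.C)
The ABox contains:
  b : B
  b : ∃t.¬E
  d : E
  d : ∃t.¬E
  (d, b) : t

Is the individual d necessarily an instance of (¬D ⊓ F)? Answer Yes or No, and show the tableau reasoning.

1. d : (¬D ⊓ F)?  L(d) = {E, ∃t.¬E} ∪ {(D ⊔ ¬F)}
   apply at d: E⊑¬D; ∃t.¬E⊑C
   open: L(d) ⊇ {C, E, ¬D, ¬F, ∀t.¬A, …} (+ ∃-successors) — d ∉ (¬D ⊓ F) possible
2. Hence d : (¬D ⊓ F): not entailed.

No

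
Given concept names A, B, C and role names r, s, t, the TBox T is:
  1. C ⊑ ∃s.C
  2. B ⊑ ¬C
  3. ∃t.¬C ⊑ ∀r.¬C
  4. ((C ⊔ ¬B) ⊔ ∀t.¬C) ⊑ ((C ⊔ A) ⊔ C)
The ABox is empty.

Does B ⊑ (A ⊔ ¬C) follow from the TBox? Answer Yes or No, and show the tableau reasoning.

1. B ⊑ (A ⊔ ¬C)  ⇔  (B ⊓ (¬A ⊓ C)) unsat w.r.t. T
   all branches close; clash {C, ¬C} at x₀
2. Hence B ⊑ (A ⊔ ¬C): entailed.

Yes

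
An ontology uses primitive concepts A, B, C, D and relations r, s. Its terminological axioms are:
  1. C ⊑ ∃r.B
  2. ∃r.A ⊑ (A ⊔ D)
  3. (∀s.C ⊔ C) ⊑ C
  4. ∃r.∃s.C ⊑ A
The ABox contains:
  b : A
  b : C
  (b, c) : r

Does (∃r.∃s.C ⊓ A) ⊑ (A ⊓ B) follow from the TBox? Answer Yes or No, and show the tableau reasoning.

No

1. (∃r.∃s.C ⊓ A) ⊑ (A ⊓ B)  ⇔  ((∃r.∃s.C ⊓ A) ⊓ (¬A ⊔ ¬B)) unsat w.r.t. T
   open: L(x₀) ⊇ {A, ¬B, ¬C, ∀r.¬A, ∃r.∃s.C, …} (+ ∃-successors)
2. Hence (∃r.∃s.C ⊓ A) ⊑ (A ⊓ B): not entailed.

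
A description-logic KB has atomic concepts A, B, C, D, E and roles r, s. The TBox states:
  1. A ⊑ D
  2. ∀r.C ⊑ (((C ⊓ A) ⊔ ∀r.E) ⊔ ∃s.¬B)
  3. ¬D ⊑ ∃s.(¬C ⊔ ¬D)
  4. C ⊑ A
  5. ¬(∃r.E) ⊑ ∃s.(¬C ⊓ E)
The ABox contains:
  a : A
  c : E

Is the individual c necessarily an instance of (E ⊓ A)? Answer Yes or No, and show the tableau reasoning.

No

1. c : (E ⊓ A)?  L(c) = {E} ∪ {(¬E ⊔ ¬A)}
   open: L(c) ⊇ {D, E, ¬A, ¬C, ∃r.E, …} (+ ∃-successors) — c ∉ (E ⊓ A) possible
2. Hence c : (E ⊓ A): not entailed.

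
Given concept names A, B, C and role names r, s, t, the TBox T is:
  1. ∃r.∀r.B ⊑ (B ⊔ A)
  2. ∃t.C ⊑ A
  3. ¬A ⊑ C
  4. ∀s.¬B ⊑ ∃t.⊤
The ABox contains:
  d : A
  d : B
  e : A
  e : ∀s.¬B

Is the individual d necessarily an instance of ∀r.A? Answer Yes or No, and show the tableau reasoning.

1. d : ∀r.A?  L(d) = {A, B} ∪ {∃r.¬A}
   open: L(d) ⊇ {A, B, ∀r.∃r.¬B, ∃r.¬A, ∃s.B} (+ ∃-successors) — d ∉ ∀r.A possible
2. Hence d : ∀r.A: not entailed.

No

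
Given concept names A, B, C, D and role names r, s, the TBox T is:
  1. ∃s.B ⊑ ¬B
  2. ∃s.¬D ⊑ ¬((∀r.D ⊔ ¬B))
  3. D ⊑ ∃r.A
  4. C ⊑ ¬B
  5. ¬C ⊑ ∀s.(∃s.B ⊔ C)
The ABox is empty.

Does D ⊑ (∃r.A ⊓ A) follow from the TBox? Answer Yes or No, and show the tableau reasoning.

1. D ⊑ (∃r.A ⊓ A)  ⇔  (D ⊓ (∀r.¬A ⊔ ¬A)) unsat w.r.t. T
   apply at x₀: D⊑∃r.A
   open: L(x₀) ⊇ {D, ¬A, ¬C, ∀s.(∃s.B ⊔ C), ∀s.D, …} (+ ∃-successors)
2. Hence D ⊑ (∃r.A ⊓ A): not entailed.

No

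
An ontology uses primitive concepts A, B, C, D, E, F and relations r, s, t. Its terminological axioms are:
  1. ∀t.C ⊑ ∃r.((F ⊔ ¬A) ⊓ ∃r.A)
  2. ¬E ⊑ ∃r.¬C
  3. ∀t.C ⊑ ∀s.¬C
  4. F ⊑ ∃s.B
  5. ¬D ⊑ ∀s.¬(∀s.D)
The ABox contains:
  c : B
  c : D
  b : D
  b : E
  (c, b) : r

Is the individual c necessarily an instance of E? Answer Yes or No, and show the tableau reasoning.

1. c : E?  L(c) = {B, D} ∪ {¬E}
   apply at c: ¬E⊑∃r.¬C
   open: L(c) ⊇ {B, D, ¬E, ¬F, ∃r.¬C, …} (+ ∃-successors) — c ∉ E possible
2. Hence c : E: not entailed.

No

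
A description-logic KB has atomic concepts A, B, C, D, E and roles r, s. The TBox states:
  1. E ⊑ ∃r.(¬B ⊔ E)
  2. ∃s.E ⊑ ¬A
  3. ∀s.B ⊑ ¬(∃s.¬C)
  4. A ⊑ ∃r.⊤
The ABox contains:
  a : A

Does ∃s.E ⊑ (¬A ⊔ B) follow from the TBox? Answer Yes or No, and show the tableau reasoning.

1. ∃s.E ⊑ (¬A ⊔ B)  ⇔  (∃s.E ⊓ (A ⊓ ¬B)) unsat w.r.t. T
   all branches close; clash {A, ¬A} at x₀
2. Hence ∃s.E ⊑ (¬A ⊔ B): entailed.

Yes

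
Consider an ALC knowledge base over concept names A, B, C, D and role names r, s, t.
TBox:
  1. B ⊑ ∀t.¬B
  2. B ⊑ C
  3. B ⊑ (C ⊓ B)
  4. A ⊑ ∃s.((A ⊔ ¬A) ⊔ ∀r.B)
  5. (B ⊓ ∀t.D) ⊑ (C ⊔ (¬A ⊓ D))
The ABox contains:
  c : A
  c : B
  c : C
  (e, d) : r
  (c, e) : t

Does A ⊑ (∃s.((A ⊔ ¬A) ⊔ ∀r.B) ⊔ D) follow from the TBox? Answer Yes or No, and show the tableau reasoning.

1. A ⊑ (∃s.((A ⊔ ¬A) ⊔ ∀r.B) ⊔ D)  ⇔  (A ⊓ (∀s.((¬A ⊓ A) ⊓ ∃r.¬B) ⊓ ¬D)) unsat w.r.t. T
   all branches close; clash {A, ¬A} at an ∃-successor
2. Hence A ⊑ (∃s.((A ⊔ ¬A) ⊔ ∀r.B) ⊔ D): entailed.

Yes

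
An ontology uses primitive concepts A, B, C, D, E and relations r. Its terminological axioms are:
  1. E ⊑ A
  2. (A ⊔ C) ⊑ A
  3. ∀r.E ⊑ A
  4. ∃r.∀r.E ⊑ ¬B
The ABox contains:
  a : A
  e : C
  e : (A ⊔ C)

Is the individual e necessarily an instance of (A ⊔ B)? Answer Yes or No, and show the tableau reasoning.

1. e : (A ⊔ B)?  L(e) = {C, (A ⊔ C)} ∪ {(¬A ⊓ ¬B)}
   clash {A, ¬A} at e — e ∈ (A ⊔ B)
2. Hence e : (A ⊔ B): entailed.

Yes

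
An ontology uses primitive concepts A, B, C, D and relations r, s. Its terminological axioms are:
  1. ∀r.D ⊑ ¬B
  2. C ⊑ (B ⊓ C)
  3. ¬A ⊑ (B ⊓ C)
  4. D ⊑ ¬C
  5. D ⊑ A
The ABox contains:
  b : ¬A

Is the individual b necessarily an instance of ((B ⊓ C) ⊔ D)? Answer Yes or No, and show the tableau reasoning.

1. b : ((B ⊓ C) ⊔ D)?  L(b) = {¬A} ∪ {((¬B ⊔ ¬C) ⊓ ¬D)}
   clash {C, ¬C} at b — b ∈ ((B ⊓ C) ⊔ D)
2. Hence b : ((B ⊓ C) ⊔ D): entailed.

Yes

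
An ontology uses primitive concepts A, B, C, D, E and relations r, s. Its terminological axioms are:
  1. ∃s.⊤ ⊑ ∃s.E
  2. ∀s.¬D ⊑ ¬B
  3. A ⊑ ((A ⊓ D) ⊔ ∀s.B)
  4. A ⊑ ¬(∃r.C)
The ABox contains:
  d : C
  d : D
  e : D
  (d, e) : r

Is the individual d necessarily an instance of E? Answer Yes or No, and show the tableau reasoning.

1. d : E?  L(d) = {C, D} ∪ {¬E}
   open: L(d) ⊇ {C, D, ¬A, ¬B, ¬E, …} — d ∉ E possible
2. Hence d : E: not entailed.

No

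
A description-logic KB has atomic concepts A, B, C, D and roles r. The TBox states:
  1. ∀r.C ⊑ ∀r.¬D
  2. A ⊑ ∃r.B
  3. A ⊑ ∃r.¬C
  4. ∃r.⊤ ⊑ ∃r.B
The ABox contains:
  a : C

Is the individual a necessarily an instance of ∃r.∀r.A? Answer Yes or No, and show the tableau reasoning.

No

1. a : ∃r.∀r.A?  L(a) = {C} ∪ {∀r.∃r.¬A}
   open: L(a) ⊇ {C, ¬A, ∀r.¬D, ∀r.∃r.¬A, ∀r.⊥} — a ∉ ∃r.∀r.A possible
2. Hence a : ∃r.∀r.A: not entailed.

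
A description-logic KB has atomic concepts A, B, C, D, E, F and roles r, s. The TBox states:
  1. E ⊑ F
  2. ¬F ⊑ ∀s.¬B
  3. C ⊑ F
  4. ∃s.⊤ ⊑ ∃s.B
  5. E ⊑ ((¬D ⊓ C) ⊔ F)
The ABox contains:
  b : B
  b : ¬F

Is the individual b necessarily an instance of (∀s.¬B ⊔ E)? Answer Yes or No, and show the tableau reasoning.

Yes

1. b : (∀s.¬B ⊔ E)?  L(b) = {B, ¬F} ∪ {(∃s.B ⊓ ¬E)}
   clash {F, ¬F} at b — b ∈ (∀s.¬B ⊔ E)
2. Hence b : (∀s.¬B ⊔ E): entailed.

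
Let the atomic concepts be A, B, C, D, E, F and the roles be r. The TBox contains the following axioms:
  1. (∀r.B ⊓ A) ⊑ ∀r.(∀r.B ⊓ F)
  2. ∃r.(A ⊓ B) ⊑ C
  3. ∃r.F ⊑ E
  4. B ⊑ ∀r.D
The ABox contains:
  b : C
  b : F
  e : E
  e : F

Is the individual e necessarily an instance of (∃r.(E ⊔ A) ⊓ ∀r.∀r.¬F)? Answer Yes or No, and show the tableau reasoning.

1. e : (∃r.(E ⊔ A) ⊓ ∀r.∀r.¬F)?  L(e) = {E, F} ∪ {(∀r.(¬E ⊓ ¬A) ⊔ ∃r.∃r.F)}
   open: L(e) ⊇ {E, F, ¬B, ∀r.(¬A ⊔ ¬B), ∀r.(¬E ⊓ ¬A), …} (+ ∃-successors) — e ∉ (∃r.(E ⊔ A) ⊓ ∀r.∀r.¬F) possible
2. Hence e : (∃r.(E ⊔ A) ⊓ ∀r.∀r.¬F): not entailed.

No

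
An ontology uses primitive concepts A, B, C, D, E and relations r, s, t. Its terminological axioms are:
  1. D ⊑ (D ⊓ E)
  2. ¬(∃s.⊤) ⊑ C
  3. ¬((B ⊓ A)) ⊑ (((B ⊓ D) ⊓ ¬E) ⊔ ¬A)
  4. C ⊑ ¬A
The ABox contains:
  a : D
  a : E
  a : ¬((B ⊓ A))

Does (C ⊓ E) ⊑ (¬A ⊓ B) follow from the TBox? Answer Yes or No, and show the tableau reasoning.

No

1. (C ⊓ E) ⊑ (¬A ⊓ B)  ⇔  ((C ⊓ E) ⊓ (A ⊔ ¬B)) unsat w.r.t. T
   apply at x₀: C⊑¬A
   open: L(x₀) ⊇ {C, E, ¬A, ¬B, ¬D}
2. Hence (C ⊓ E) ⊑ (¬A ⊓ B): not entailed.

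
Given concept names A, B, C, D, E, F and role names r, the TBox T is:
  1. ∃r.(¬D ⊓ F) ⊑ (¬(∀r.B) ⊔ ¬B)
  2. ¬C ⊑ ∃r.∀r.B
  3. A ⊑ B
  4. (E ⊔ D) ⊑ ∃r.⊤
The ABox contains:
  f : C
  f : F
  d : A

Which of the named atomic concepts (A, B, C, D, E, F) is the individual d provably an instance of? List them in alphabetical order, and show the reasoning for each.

{A, B}

1. d : A?  L(d) = {A} ∪ {¬A}
   clash {A, ¬A} at d — d ∈ A
2. d : B?  L(d) = {A} ∪ {¬B}
   clash {B, ¬B} at d — d ∈ B
3. d : C?  L(d) = {A} ∪ {¬C}
   apply at d: ¬C⊑∃r.∀r.B; A⊑B
   open: L(d) ⊇ {A, B, ¬C, ¬D, ¬E, …} (+ ∃-successors) — d ∉ C possible
4. d : D?  L(d) = {A} ∪ {¬D}
   apply at d: A⊑B
   open: L(d) ⊇ {A, B, C, ¬D, ¬E, …} — d ∉ D possible
5. d : E?  L(d) = {A} ∪ {¬E}
   apply at d: A⊑B
   open: L(d) ⊇ {A, B, C, ¬D, ¬E, …} — d ∉ E possible
6. d : F?  L(d) = {A} ∪ {¬F}
   apply at d: A⊑B
   open: L(d) ⊇ {A, B, C, ¬D, ¬E, …} — d ∉ F possible
7. Entailed for d: {A, B}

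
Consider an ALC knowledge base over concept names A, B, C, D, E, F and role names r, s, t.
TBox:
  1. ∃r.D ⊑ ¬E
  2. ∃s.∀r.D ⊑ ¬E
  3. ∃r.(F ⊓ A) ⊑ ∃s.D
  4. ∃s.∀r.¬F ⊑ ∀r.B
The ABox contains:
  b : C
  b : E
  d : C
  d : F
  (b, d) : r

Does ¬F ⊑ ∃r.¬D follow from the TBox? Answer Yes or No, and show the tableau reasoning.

No

1. ¬F ⊑ ∃r.¬D  ⇔  (¬F ⊓ ∀r.D) unsat w.r.t. T
   open: L(x₀) ⊇ {¬F, ∀r.(¬F ⊔ ¬A), ∀r.D, ∀r.¬D, ∀s.∃r.F, …}
2. Hence ¬F ⊑ ∃r.¬D: not entailed.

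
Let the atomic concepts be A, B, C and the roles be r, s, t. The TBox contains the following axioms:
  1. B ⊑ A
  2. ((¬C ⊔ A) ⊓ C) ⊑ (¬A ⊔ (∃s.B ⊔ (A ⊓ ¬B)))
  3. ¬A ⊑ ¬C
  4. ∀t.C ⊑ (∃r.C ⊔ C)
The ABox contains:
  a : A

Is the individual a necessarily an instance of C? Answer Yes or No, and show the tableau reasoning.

1. a : C?  L(a) = {A} ∪ {¬C}
   open: L(a) ⊇ {A, ¬C, ∃t.¬C} (+ ∃-successors) — a ∉ C possible
2. Hence a : C: not entailed.

No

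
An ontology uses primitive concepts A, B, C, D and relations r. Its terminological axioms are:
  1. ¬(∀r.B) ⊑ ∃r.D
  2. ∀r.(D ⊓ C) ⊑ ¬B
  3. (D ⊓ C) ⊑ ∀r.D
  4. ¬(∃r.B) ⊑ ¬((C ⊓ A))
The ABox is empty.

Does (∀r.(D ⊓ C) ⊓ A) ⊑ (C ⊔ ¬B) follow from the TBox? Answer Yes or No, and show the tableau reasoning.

1. (∀r.(D ⊓ C) ⊓ A) ⊑ (C ⊔ ¬B)  ⇔  ((∀r.(D ⊓ C) ⊓ A) ⊓ (¬C ⊓ B)) unsat w.r.t. T
   all branches close; clash {B, ¬B} at x₀
2. Hence (∀r.(D ⊓ C) ⊓ A) ⊑ (C ⊔ ¬B): entailed.

Yes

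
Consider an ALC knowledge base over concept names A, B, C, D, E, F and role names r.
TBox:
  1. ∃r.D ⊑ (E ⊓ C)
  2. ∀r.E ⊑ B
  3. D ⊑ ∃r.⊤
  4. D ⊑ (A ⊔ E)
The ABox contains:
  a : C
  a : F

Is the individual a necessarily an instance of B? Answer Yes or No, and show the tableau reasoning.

No

1. a : B?  L(a) = {C, F} ∪ {¬B}
   open: L(a) ⊇ {C, F, ¬B, ¬D, ∀r.¬D, …} (+ ∃-successors) — a ∉ B possible
2. Hence a : B: not entailed.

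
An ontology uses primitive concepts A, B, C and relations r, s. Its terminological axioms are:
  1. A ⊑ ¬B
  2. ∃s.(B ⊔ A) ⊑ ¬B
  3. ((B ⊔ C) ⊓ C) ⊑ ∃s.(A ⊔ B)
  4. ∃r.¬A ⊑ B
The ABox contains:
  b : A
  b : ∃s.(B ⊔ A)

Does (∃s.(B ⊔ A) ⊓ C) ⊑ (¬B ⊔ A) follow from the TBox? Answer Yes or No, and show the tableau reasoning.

1. (∃s.(B ⊔ A) ⊓ C) ⊑ (¬B ⊔ A)  ⇔  ((∃s.(B ⊔ A) ⊓ C) ⊓ (B ⊓ ¬A)) unsat w.r.t. T
   all branches close; clash {B, ¬B} at x₀
2. Hence (∃s.(B ⊔ A) ⊓ C) ⊑ (¬B ⊔ A): entailed.

Yes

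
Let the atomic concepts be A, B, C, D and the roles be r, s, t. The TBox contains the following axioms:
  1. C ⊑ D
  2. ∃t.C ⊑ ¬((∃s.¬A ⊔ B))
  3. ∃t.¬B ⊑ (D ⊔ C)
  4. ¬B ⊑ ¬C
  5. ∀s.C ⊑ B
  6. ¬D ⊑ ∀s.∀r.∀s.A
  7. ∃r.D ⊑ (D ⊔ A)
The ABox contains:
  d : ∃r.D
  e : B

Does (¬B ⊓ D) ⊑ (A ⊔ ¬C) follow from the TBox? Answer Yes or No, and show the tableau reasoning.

Yes

1. (¬B ⊓ D) ⊑ (A ⊔ ¬C)  ⇔  ((¬B ⊓ D) ⊓ (¬A ⊓ C)) unsat w.r.t. T
   all branches close; clash {C, ¬C} at x₀
2. Hence (¬B ⊓ D) ⊑ (A ⊔ ¬C): entailed.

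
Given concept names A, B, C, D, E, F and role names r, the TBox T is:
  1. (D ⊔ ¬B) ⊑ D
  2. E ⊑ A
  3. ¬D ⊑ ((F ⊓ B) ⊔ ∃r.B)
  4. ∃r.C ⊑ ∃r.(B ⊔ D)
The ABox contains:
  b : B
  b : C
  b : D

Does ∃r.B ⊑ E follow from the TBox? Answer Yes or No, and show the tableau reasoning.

1. ∃r.B ⊑ E  ⇔  (∃r.B ⊓ ¬E) unsat w.r.t. T
   open: L(x₀) ⊇ {B, ¬D, ¬E, ∀r.¬C, ∃r.B} (+ ∃-successors)
2. Hence ∃r.B ⊑ E: not entailed.

No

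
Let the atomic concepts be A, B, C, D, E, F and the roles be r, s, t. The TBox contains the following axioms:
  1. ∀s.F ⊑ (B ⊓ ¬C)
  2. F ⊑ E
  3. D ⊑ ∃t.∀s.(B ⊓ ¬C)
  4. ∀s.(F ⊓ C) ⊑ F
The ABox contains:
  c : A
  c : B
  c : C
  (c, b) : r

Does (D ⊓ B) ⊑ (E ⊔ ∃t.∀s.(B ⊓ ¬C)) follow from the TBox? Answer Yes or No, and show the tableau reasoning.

Yes

1. (D ⊓ B) ⊑ (E ⊔ ∃t.∀s.(B ⊓ ¬C))  ⇔  ((D ⊓ B) ⊓ (¬E ⊓ ∀t.∃s.(¬B ⊔ C))) unsat w.r.t. T
   all branches close; clash {E, ¬E} at x₀
2. Hence (D ⊓ B) ⊑ (E ⊔ ∃t.∀s.(B ⊓ ¬C)): entailed.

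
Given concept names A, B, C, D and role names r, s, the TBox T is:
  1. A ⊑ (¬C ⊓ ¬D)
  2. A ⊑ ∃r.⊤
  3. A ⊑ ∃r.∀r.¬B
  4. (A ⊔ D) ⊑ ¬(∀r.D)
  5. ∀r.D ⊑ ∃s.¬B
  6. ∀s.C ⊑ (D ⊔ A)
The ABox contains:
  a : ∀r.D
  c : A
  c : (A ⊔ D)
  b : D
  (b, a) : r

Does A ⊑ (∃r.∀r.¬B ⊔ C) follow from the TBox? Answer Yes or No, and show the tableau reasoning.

Yes

1. A ⊑ (∃r.∀r.¬B ⊔ C)  ⇔  (A ⊓ (∀r.∃r.B ⊓ ¬C)) unsat w.r.t. T
   all branches close; clash {B, ¬B} at an ∃-successor
2. Hence A ⊑ (∃r.∀r.¬B ⊔ C): entailed.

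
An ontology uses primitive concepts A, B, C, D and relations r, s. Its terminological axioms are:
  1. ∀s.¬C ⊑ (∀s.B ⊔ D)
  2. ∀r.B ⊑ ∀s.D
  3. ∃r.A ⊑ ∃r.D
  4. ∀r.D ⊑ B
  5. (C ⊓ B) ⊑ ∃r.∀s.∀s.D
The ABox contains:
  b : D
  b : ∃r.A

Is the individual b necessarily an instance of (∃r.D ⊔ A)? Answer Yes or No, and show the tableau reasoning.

Yes

1. b : (∃r.D ⊔ A)?  L(b) = {D, ∃r.A} ∪ {(∀r.¬D ⊓ ¬A)}
   clash {D, ¬D} at an ∃-successor — b ∈ (∃r.D ⊔ A)
2. Hence b : (∃r.D ⊔ A): entailed.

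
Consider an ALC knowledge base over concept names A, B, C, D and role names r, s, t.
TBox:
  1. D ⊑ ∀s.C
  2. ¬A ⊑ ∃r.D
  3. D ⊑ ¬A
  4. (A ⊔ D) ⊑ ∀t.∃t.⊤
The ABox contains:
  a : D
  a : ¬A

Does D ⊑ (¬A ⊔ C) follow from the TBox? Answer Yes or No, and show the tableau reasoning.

Yes

1. D ⊑ (¬A ⊔ C)  ⇔  (D ⊓ (A ⊓ ¬C)) unsat w.r.t. T
   all branches close; clash {A, ¬A} at x₀
2. Hence D ⊑ (¬A ⊔ C): entailed.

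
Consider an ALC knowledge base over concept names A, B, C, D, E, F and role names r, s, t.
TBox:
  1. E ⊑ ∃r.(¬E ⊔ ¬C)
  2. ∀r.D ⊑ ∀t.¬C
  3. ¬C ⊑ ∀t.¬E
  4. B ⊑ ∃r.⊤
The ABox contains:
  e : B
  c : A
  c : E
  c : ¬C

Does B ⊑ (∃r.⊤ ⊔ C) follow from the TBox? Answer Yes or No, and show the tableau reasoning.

1. B ⊑ (∃r.⊤ ⊔ C)  ⇔  (B ⊓ (∀r.⊥ ⊓ ¬C)) unsat w.r.t. T
   all branches close; clash ⊥ at an ∃-successor
2. Hence B ⊑ (∃r.⊤ ⊔ C): entailed.

Yes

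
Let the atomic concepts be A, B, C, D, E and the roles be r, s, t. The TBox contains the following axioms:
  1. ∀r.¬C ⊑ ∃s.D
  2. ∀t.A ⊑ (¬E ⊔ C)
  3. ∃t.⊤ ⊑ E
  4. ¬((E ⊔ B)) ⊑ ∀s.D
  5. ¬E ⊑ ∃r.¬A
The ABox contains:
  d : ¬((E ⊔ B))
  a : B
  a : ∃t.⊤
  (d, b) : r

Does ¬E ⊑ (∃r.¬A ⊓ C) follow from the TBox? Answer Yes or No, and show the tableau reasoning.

1. ¬E ⊑ (∃r.¬A ⊓ C)  ⇔  (¬E ⊓ (∀r.A ⊔ ¬C)) unsat w.r.t. T
   apply at x₀: ¬E⊑∃r.¬A
   open: L(x₀) ⊇ {B, ¬C, ¬E, ∀t.⊥, ∃r.C, …} (+ ∃-successors)
2. Hence ¬E ⊑ (∃r.¬A ⊓ C): not entailed.

No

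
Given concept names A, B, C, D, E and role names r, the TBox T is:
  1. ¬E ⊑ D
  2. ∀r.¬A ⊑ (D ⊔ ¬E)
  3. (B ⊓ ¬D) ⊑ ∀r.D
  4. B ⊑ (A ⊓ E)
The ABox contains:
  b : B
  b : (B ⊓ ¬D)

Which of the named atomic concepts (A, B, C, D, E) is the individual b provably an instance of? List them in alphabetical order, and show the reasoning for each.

1. b : A?  L(b) = {B, (B ⊓ ¬D)} ∪ {¬A}
   clash {D, ¬D} at b — b ∈ A
2. b : B?  L(b) = {B, (B ⊓ ¬D)} ∪ {¬B}
   clash {B, ¬B} at b — b ∈ B
3. b : C?  L(b) = {B, (B ⊓ ¬D)} ∪ {¬C}
   apply at b: (B ⊓ ¬D)⊑∀r.D; B⊑(A ⊓ E)
   open: L(b) ⊇ {A, B, E, ¬C, ¬D, …} (+ ∃-successors) — b ∉ C possible
4. b : D?  L(b) = {B, (B ⊓ ¬D)} ∪ {¬D}
   apply at b: (B ⊓ ¬D)⊑∀r.D; B⊑(A ⊓ E)
   open: L(b) ⊇ {A, B, E, ¬D, ∀r.D, …} (+ ∃-successors) — b ∉ D possible
5. b : E?  L(b) = {B, (B ⊓ ¬D)} ∪ {¬E}
   clash {D, ¬D} at b — b ∈ E
6. Entailed for b: {A, B, E}

{A, B, E}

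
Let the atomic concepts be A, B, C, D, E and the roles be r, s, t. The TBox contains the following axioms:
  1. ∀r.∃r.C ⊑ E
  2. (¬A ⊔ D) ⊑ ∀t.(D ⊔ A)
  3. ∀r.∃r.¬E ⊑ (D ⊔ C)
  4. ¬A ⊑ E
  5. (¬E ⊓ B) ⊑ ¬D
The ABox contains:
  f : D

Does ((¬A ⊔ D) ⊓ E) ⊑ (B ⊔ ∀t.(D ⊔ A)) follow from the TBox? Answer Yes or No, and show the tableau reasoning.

1. ((¬A ⊔ D) ⊓ E) ⊑ (B ⊔ ∀t.(D ⊔ A))  ⇔  (((¬A ⊔ D) ⊓ E) ⊓ (¬B ⊓ ∃t.(¬D ⊓ ¬A))) unsat w.r.t. T
   all branches close; clash {D, ¬D} at x₀
2. Hence ((¬A ⊔ D) ⊓ E) ⊑ (B ⊔ ∀t.(D ⊔ A)): entailed.

Yes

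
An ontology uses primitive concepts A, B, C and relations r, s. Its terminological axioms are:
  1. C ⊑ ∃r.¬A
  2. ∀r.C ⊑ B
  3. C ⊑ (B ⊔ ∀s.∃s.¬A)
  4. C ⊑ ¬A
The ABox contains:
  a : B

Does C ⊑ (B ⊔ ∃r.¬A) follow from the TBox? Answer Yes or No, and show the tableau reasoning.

1. C ⊑ (B ⊔ ∃r.¬A)  ⇔  (C ⊓ (¬B ⊓ ∀r.A)) unsat w.r.t. T
   all branches close; clash {B, ¬B} at x₀
2. Hence C ⊑ (B ⊔ ∃r.¬A): entailed.

Yes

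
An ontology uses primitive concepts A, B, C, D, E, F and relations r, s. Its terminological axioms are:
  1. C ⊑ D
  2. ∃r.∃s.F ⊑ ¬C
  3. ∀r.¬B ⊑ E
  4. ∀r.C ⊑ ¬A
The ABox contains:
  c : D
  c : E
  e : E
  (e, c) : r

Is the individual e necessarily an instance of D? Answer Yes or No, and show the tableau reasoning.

1. e : D?  L(e) = {E} ∪ {¬D}
   open: L(e) ⊇ {E, ¬C, ¬D, ∃r.¬C} (+ ∃-successors) — e ∉ D possible
2. Hence e : D: not entailed.

No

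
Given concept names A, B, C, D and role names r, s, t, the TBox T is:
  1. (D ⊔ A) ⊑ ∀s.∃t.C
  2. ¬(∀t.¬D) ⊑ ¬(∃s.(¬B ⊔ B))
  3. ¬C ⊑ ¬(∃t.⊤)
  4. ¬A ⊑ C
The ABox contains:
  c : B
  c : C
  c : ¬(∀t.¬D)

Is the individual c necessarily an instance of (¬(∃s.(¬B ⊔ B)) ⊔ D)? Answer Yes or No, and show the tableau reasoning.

1. c : (¬(∃s.(¬B ⊔ B)) ⊔ D)?  L(c) = {B, C, ¬(∀t.¬D)} ∪ {(∃s.(¬B ⊔ B) ⊓ ¬D)}
   clash {B, ¬B} at an ∃-successor — c ∈ (¬(∃s.(¬B ⊔ B)) ⊔ D)
2. Hence c : (¬(∃s.(¬B ⊔ B)) ⊔ D): entailed.

Yes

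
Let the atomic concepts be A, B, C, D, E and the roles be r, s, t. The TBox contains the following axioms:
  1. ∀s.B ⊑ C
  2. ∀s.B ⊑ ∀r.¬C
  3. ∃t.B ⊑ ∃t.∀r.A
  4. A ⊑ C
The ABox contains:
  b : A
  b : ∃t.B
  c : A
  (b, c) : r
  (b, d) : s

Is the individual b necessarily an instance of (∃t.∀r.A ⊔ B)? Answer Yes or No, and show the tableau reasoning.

1. b : (∃t.∀r.A ⊔ B)?  L(b) = {A, ∃t.B} ∪ {(∀t.∃r.¬A ⊓ ¬B)}
   clash {C, ¬C} at c — b ∈ (∃t.∀r.A ⊔ B)
2. Hence b : (∃t.∀r.A ⊔ B): entailed.

Yes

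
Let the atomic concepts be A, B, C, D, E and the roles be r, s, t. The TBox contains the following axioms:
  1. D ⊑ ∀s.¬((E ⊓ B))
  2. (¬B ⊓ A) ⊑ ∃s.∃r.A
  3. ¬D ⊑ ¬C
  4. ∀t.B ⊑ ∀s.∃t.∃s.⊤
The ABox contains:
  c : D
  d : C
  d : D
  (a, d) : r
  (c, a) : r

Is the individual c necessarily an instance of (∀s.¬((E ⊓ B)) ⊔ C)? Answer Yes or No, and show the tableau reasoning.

Yes

1. c : (∀s.¬((E ⊓ B)) ⊔ C)?  L(c) = {D} ∪ {(∃s.(E ⊓ B) ⊓ ¬C)}
   clash {B, ¬B} at an ∃-successor — c ∈ (∀s.¬((E ⊓ B)) ⊔ C)
2. Hence c : (∀s.¬((E ⊓ B)) ⊔ C): entailed.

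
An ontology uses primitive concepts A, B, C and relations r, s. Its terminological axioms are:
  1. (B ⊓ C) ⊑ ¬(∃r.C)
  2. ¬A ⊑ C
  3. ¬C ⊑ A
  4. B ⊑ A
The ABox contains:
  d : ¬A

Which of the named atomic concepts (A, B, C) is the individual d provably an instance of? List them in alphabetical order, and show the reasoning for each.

1. d : A?  L(d) = {¬A} ∪ {¬A}
   apply at d: ¬A⊑C
   open: L(d) ⊇ {C, ¬A, ¬B} — d ∉ A possible
2. d : B?  L(d) = {¬A} ∪ {¬B}
   apply at d: ¬A⊑C
   open: L(d) ⊇ {C, ¬A, ¬B} — d ∉ B possible
3. d : C?  L(d) = {¬A} ∪ {¬C}
   clash {C, ¬C} at d — d ∈ C
4. Entailed for d: {C}

{C}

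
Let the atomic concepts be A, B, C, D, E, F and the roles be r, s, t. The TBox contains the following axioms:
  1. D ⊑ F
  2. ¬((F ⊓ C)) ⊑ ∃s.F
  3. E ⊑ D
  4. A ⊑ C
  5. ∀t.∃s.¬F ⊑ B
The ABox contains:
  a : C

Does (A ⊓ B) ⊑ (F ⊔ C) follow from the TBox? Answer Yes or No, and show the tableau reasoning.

1. (A ⊓ B) ⊑ (F ⊔ C)  ⇔  ((A ⊓ B) ⊓ (¬F ⊓ ¬C)) unsat w.r.t. T
   all branches close; clash {C, ¬C} at x₀
2. Hence (A ⊓ B) ⊑ (F ⊔ C): entailed.

Yes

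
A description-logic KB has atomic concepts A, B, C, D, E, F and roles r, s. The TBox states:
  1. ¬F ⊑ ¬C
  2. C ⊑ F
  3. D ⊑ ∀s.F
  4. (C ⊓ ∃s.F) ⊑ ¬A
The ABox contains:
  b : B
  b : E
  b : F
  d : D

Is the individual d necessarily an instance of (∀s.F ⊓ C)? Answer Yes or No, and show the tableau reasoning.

1. d : (∀s.F ⊓ C)?  L(d) = {D} ∪ {(∃s.¬F ⊔ ¬C)}
   apply at d: D⊑∀s.F
   open: L(d) ⊇ {D, F, ¬C, ∀s.F} — d ∉ (∀s.F ⊓ C) possible
2. Hence d : (∀s.F ⊓ C): not entailed.

No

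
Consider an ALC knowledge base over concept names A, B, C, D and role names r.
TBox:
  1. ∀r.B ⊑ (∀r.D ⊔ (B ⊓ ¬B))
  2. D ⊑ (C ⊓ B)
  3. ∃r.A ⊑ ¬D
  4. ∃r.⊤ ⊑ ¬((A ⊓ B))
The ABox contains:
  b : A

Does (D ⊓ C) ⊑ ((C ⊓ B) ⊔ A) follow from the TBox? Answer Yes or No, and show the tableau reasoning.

Yes

1. (D ⊓ C) ⊑ ((C ⊓ B) ⊔ A)  ⇔  ((D ⊓ C) ⊓ ((¬C ⊔ ¬B) ⊓ ¬A)) unsat w.r.t. T
   all branches close; clash {B, ¬B} at x₀
2. Hence (D ⊓ C) ⊑ ((C ⊓ B) ⊔ A): entailed.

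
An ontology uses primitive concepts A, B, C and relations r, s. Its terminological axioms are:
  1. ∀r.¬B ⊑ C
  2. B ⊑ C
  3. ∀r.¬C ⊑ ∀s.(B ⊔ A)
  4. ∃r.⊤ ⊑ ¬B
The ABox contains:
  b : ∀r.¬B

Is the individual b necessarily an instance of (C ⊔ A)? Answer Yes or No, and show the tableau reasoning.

1. b : (C ⊔ A)?  L(b) = {∀r.¬B} ∪ {(¬C ⊓ ¬A)}
   clash {C, ¬C} at b — b ∈ (C ⊔ A)
2. Hence b : (C ⊔ A): entailed.

Yes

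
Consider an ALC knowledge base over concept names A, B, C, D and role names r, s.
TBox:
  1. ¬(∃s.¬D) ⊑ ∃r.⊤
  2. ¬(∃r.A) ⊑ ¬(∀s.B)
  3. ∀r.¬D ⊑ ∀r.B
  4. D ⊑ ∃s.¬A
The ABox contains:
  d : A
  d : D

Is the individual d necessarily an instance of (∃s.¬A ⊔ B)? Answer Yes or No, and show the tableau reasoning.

Yes

1. d : (∃s.¬A ⊔ B)?  L(d) = {A, D} ∪ {(∀s.A ⊓ ¬B)}
   clash {A, ¬A} at an ∃-successor — d ∈ (∃s.¬A ⊔ B)
2. Hence d : (∃s.¬A ⊔ B): entailed.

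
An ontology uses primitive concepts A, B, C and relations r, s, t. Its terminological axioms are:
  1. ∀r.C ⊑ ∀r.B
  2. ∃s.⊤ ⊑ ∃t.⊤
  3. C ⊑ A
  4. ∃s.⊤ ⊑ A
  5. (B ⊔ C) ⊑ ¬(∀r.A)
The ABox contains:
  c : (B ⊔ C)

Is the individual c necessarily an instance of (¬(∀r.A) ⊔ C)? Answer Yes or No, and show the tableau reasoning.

Yes

1. c : (¬(∀r.A) ⊔ C)?  L(c) = {(B ⊔ C)} ∪ {(∀r.A ⊓ ¬C)}
   clash {C, ¬C} at c — c ∈ (¬(∀r.A) ⊔ C)
2. Hence c : (¬(∀r.A) ⊔ C): entailed.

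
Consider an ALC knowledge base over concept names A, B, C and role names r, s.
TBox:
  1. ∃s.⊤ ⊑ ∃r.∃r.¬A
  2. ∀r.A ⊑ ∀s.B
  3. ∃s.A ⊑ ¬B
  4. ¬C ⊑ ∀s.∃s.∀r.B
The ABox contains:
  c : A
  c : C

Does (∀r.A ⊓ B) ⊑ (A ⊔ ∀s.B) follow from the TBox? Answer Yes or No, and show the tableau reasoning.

Yes

1. (∀r.A ⊓ B) ⊑ (A ⊔ ∀s.B)  ⇔  ((∀r.A ⊓ B) ⊓ (¬A ⊓ ∃s.¬B)) unsat w.r.t. T
   all branches close; clash {B, ¬B} at x₀
2. Hence (∀r.A ⊓ B) ⊑ (A ⊔ ∀s.B): entailed.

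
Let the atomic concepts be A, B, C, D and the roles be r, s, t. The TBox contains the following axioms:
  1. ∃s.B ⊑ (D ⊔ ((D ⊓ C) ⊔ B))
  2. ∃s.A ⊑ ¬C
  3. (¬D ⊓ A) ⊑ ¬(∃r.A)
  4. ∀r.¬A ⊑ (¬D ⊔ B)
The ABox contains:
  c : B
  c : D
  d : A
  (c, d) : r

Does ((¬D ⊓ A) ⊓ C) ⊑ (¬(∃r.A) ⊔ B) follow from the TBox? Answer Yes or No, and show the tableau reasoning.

Yes

1. ((¬D ⊓ A) ⊓ C) ⊑ (¬(∃r.A) ⊔ B)  ⇔  (((¬D ⊓ A) ⊓ C) ⊓ (∃r.A ⊓ ¬B)) unsat w.r.t. T
   all branches close; clash {C, ¬C} at x₀
2. Hence ((¬D ⊓ A) ⊓ C) ⊑ (¬(∃r.A) ⊔ B): entailed.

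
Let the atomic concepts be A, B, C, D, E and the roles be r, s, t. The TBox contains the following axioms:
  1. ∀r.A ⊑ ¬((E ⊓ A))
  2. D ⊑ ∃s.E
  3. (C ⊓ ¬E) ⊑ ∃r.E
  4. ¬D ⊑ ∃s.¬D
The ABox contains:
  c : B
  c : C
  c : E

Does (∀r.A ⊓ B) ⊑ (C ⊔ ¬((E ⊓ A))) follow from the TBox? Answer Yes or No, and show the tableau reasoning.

1. (∀r.A ⊓ B) ⊑ (C ⊔ ¬((E ⊓ A)))  ⇔  ((∀r.A ⊓ B) ⊓ (¬C ⊓ (E ⊓ A))) unsat w.r.t. T
   all branches close; clash {A, ¬A} at x₀
2. Hence (∀r.A ⊓ B) ⊑ (C ⊔ ¬((E ⊓ A))): entailed.

Yes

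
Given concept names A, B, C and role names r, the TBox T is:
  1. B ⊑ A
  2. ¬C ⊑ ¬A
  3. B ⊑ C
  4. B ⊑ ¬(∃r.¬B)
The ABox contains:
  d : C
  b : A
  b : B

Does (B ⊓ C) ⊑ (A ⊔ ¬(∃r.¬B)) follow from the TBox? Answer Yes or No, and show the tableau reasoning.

Yes

1. (B ⊓ C) ⊑ (A ⊔ ¬(∃r.¬B))  ⇔  ((B ⊓ C) ⊓ (¬A ⊓ ∃r.¬B)) unsat w.r.t. T
   all branches close; clash {A, ¬A} at x₀
2. Hence (B ⊓ C) ⊑ (A ⊔ ¬(∃r.¬B)): entailed.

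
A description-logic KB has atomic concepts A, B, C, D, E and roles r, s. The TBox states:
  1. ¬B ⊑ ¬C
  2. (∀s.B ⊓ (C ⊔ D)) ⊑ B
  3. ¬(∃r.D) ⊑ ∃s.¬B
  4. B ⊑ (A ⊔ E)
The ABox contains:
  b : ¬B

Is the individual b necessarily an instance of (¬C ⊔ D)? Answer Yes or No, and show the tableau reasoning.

Yes

1. b : (¬C ⊔ D)?  L(b) = {¬B} ∪ {(C ⊓ ¬D)}
   clash {C, ¬C} at b — b ∈ (¬C ⊔ D)
2. Hence b : (¬C ⊔ D): entailed.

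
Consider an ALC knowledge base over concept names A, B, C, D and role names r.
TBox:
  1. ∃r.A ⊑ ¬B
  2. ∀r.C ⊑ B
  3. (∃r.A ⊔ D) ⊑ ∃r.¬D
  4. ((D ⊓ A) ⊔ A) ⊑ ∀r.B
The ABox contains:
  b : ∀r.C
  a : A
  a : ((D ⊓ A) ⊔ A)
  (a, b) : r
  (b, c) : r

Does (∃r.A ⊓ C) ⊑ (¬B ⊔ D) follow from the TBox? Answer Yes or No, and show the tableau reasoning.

1. (∃r.A ⊓ C) ⊑ (¬B ⊔ D)  ⇔  ((∃r.A ⊓ C) ⊓ (B ⊓ ¬D)) unsat w.r.t. T
   all branches close; clash {B, ¬B} at x₀
2. Hence (∃r.A ⊓ C) ⊑ (¬B ⊔ D): entailed.

Yes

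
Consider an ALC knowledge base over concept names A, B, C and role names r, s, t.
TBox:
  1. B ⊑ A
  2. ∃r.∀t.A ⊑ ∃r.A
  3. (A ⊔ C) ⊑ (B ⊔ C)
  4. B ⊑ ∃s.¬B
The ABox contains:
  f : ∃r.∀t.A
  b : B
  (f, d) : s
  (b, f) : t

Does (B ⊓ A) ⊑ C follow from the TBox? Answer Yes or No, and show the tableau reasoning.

No

1. (B ⊓ A) ⊑ C  ⇔  ((B ⊓ A) ⊓ ¬C) unsat w.r.t. T
   apply at x₀: B⊑∃s.¬B
   open: L(x₀) ⊇ {A, B, ¬C, ∀r.∃t.¬A, ∃s.¬B} (+ ∃-successors)
2. Hence (B ⊓ A) ⊑ C: not entailed.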